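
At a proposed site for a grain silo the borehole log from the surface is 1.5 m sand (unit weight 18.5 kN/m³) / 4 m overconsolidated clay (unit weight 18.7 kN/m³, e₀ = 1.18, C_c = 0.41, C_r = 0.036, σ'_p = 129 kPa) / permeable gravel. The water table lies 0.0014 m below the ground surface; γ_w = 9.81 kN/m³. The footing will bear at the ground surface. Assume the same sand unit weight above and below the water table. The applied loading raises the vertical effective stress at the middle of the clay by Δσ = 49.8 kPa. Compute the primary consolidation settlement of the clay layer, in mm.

Mid-depth of clay below the ground surface: z = 1.5 + 4/2 = 3.5 m.
Total vertical stress at mid-clay: σ_v = 18.5×1.5 + 18.7×2 = 65.15 kPa.
Pore pressure: u = 9.81×(3.5 − 0.0014) = 34.325 kPa.
Initial effective stress: σ'_0 = σ_v − u = 65.15 − 34.325 = 30.825 kPa.
Final effective stress: σ'_f = 30.825 + 49.8 = 80.625 kPa.
σ'_f = 80.625 ≤ σ'_p = 129 kPa, so the clay remains overconsolidated and only the recompression index applies:
S_c = C_r·H/(1+e₀)·log₁₀(σ'_f/σ'_0) = 0.036×4/2.18×log₁₀(80.625/30.825)
    = 0.066056 × 0.41757 = 0.02758 m

S_c ≈ 27.6 mm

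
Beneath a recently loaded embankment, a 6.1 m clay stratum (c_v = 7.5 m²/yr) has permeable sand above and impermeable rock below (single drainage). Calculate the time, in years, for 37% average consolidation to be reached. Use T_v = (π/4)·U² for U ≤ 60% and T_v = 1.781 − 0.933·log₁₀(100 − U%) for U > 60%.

Drainage path length: H_d = H = 6.1 m (single drainage).
U ≤ 60%: T_v = (π/4)·U² = (π/4)×0.37² = 0.10752.
t = T_v·H_d²/c_v = 0.10752×6.1²/7.5 = 0.5334 years.

t ≈ 0.533 years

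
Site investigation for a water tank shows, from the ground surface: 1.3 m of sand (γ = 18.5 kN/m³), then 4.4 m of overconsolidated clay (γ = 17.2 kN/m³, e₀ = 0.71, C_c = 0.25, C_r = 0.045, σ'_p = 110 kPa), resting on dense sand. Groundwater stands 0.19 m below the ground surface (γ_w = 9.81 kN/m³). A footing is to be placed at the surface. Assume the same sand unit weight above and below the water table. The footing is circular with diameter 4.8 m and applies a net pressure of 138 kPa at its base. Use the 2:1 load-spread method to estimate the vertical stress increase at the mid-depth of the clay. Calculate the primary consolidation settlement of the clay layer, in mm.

Mid-depth of clay below the ground surface: z = 1.3 + 4.4/2 = 3.5 m.
Total vertical stress at mid-clay: σ_v = 18.5×1.3 + 17.2×2.2 = 61.89 kPa.
Pore pressure: u = 9.81×(3.5 − 0.19) = 32.471 kPa.
Initial effective stress: σ'_0 = σ_v − u = 61.89 − 32.471 = 29.419 kPa.
Stress increase at mid-clay by the 2:1 spreading method:
Δσ ≈ qD²/(D+z)² = 138×4.8²/(4.8+3.5)² = 46.154 kPa
Final effective stress: σ'_f = 29.419 + 46.154 = 75.573 kPa.
σ'_f = 75.573 ≤ σ'_p = 110 kPa, so the clay remains overconsolidated and only the recompression index applies:
S_c = C_r·H/(1+e₀)·log₁₀(σ'_f/σ'_0) = 0.045×4.4/1.71×log₁₀(75.573/29.419)
    = 0.11579 × 0.40974 = 0.04744 m

S_c ≈ 47.4 mm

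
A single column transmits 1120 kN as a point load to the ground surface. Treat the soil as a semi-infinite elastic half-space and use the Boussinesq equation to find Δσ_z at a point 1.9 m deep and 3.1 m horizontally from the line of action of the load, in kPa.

Δσ_z ≈ 5.77 kPa

Boussinesq vertical stress below a point load on an elastic half-space:
Δσ_z = 3P/(2πz²) · [1 + (r/z)²]^(−5/2)
r/z = 3.1/1.9 = 1.6316; [1+(r/z)²]^(−5/2) = 0.038966.
Δσ_z = 3×1120/(2π×1.9²) × 0.038966 = 148.13 × 0.038966 = 5.772 kPa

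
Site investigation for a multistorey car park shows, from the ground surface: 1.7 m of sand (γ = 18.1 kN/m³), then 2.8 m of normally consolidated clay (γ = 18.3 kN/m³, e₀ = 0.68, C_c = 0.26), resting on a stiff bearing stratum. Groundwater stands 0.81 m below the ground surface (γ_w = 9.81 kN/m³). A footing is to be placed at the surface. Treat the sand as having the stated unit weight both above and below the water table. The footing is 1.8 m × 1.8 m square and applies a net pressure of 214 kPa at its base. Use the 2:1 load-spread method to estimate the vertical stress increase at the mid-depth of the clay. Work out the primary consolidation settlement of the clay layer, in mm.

S_c ≈ 116 mm

Mid-depth of clay below the ground surface: z = 1.7 + 2.8/2 = 3.1 m.
Total vertical stress at mid-clay: σ_v = 18.1×1.7 + 18.3×1.4 = 56.39 kPa.
Pore pressure: u = 9.81×(3.1 − 0.81) = 22.465 kPa.
Initial effective stress: σ'_0 = σ_v − u = 56.39 − 22.465 = 33.925 kPa.
Stress increase at mid-clay by the 2:1 spreading method:
Δσ = qBL/((B+z)(L+z)) = 214×1.8×1.8/((1.8+3.1)(1.8+3.1)) = 28.878 kPa
Final effective stress: σ'_f = σ'_0 + Δσ = 33.925 + 28.878 = 62.803 kPa.
Normally consolidated clay, so the full stress increment lies on the virgin compression line:
S_c = C_c·H/(1+e₀)·log₁₀(σ'_f/σ'_0) = 0.26×2.8/(1+0.68)×log₁₀(62.803/33.925)
    = 0.43333 × 0.26746 = 0.1159 m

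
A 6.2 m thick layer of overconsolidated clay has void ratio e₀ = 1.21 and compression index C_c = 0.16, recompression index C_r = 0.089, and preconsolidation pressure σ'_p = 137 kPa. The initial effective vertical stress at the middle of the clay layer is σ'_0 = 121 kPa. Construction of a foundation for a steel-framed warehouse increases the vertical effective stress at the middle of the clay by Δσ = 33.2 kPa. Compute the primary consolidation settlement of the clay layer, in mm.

Final effective stress: σ'_f = 121 + 33.2 = 154.2 kPa.
σ'_f = 154.2 > σ'_p = 137 kPa, so the stress path crosses the preconsolidation pressure — recompression up to σ'_p, then virgin compression beyond:
S_c = H/(1+e₀)·[C_r·log₁₀(σ'_p/σ'_0) + C_c·log₁₀(σ'_f/σ'_p)]
    = 6.2/2.21 × [0.089×log₁₀(137/121) + 0.16×log₁₀(154.2/137)]
    = 2.8054 × [0.0048002 + 0.0082182] = 0.03652 m

S_c ≈ 36.5 mm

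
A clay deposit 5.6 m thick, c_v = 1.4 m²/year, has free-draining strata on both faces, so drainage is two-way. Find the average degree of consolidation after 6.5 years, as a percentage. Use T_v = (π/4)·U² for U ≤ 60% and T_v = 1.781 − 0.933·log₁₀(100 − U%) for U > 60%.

Drainage path length: H_d = H/2 = 2.8 m (double drainage).
T_v = c_v·t/H_d² = 1.4×6.5/2.8² = 1.1607.
T_v = 1.1607 corresponds to the U > 60% branch:
U = 1 − 10^((1.781 − T_v)/0.933)/100 = 0.9538

U ≈ 95.4 %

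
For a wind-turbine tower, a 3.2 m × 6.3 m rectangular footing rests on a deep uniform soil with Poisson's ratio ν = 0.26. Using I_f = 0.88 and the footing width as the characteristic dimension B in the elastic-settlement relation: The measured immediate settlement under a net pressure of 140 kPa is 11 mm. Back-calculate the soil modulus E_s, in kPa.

S_e = q·B·(1−ν²)/E_s · I_f  ⇒  E_s = q·B·(1−ν²)·I_f / S_e.
E_s = 140 × 3.2 × 0.9324 × 0.88 / 0.011 = 33420 kPa

E_s ≈ 33400 kPa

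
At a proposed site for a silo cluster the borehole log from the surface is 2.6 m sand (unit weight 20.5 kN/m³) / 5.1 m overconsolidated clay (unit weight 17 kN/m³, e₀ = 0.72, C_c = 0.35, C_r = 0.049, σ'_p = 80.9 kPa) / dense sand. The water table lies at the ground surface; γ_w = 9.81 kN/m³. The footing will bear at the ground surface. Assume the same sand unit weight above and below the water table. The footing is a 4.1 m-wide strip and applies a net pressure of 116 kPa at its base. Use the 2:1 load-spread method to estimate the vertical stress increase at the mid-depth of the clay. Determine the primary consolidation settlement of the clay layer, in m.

Mid-depth of clay below the ground surface: z = 2.6 + 5.1/2 = 5.15 m.
Total vertical stress at mid-clay: σ_v = 20.5×2.6 + 17×2.55 = 96.65 kPa.
Pore pressure: u = 9.81×(5.15 − 0) = 50.522 kPa.
Initial effective stress: σ'_0 = σ_v − u = 96.65 − 50.522 = 46.128 kPa.
Stress increase at mid-clay by the 2:1 spreading method:
Δσ = qB/(B+z) = 116×4.1/(4.1+5.15) = 51.416 kPa
Final effective stress: σ'_f = 46.128 + 51.416 = 97.544 kPa.
σ'_f = 97.544 > σ'_p = 80.9 kPa, so the stress path crosses the preconsolidation pressure — recompression up to σ'_p, then virgin compression beyond:
S_c = H/(1+e₀)·[C_r·log₁₀(σ'_p/σ'_0) + C_c·log₁₀(σ'_f/σ'_p)]
    = 5.1/1.72 × [0.049×log₁₀(80.9/46.128) + 0.35×log₁₀(97.544/80.9)]
    = 2.9651 × [0.011955 + 0.028438] = 0.1198 m

S_c ≈ 0.12 m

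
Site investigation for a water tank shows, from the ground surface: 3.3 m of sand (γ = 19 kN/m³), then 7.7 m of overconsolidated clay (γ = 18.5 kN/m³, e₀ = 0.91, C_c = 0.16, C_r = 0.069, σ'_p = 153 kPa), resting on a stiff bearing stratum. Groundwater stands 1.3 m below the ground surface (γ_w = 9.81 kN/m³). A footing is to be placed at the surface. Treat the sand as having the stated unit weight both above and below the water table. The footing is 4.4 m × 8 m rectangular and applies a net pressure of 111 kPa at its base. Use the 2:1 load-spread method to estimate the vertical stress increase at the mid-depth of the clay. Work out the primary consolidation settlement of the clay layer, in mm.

Mid-depth of clay below the ground surface: z = 3.3 + 7.7/2 = 7.15 m.
Total vertical stress at mid-clay: σ_v = 19×3.3 + 18.5×3.85 = 133.93 kPa.
Pore pressure: u = 9.81×(7.15 − 1.3) = 57.389 kPa.
Initial effective stress: σ'_0 = σ_v − u = 133.93 − 57.389 = 76.541 kPa.
Stress increase at mid-clay by the 2:1 spreading method:
Δσ = qBL/((B+z)(L+z)) = 111×4.4×8/((4.4+7.15)(8+7.15)) = 22.329 kPa
Final effective stress: σ'_f = 76.541 + 22.329 = 98.87 kPa.
σ'_f = 98.87 ≤ σ'_p = 153 kPa, so the clay remains overconsolidated and only the recompression index applies:
S_c = C_r·H/(1+e₀)·log₁₀(σ'_f/σ'_0) = 0.069×7.7/1.91×log₁₀(98.87/76.541)
    = 0.27817 × 0.11117 = 0.03092 m

S_c ≈ 30.9 mm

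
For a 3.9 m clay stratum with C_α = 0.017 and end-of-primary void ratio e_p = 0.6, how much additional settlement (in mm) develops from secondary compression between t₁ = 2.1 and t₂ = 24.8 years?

S_s ≈ 44.4 mm

Secondary compression: S_s = C_α·H/(1+e_p)·log₁₀(t₂/t₁)
S_s = 0.017×3.9/(1+0.6)×log₁₀(24.8/2.1)
    = 0.04144 × 1.072 = 0.04443 m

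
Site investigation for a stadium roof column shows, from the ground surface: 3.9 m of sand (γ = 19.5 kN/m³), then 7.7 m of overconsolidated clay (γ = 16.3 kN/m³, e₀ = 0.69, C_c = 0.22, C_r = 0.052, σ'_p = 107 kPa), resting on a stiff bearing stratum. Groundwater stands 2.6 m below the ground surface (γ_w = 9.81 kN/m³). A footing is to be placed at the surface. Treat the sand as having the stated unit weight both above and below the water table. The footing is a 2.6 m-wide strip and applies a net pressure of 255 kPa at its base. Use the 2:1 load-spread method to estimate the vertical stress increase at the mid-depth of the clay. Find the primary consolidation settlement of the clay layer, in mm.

Mid-depth of clay below the ground surface: z = 3.9 + 7.7/2 = 7.75 m.
Total vertical stress at mid-clay: σ_v = 19.5×3.9 + 16.3×3.85 = 138.81 kPa.
Pore pressure: u = 9.81×(7.75 − 2.6) = 50.522 kPa.
Initial effective stress: σ'_0 = σ_v − u = 138.81 − 50.522 = 88.288 kPa.
Stress increase at mid-clay by the 2:1 spreading method:
Δσ = qB/(B+z) = 255×2.6/(2.6+7.75) = 64.058 kPa
Final effective stress: σ'_f = 88.288 + 64.058 = 152.35 kPa.
σ'_f = 152.35 > σ'_p = 107 kPa, so the stress path crosses the preconsolidation pressure — recompression up to σ'_p, then virgin compression beyond:
S_c = H/(1+e₀)·[C_r·log₁₀(σ'_p/σ'_0) + C_c·log₁₀(σ'_f/σ'_p)]
    = 7.7/1.69 × [0.052×log₁₀(107/88.288) + 0.22×log₁₀(152.35/107)]
    = 4.5562 × [0.0043411 + 0.033761] = 0.1736 m

S_c ≈ 174 mm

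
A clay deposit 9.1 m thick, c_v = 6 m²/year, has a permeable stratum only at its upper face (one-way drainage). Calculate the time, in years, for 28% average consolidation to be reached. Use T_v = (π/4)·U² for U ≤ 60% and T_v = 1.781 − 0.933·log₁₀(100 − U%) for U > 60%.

Drainage path length: H_d = H = 9.1 m (single drainage).
U ≤ 60%: T_v = (π/4)·U² = (π/4)×0.28² = 0.061575.
t = T_v·H_d²/c_v = 0.061575×9.1²/6 = 0.8498 years.

t ≈ 0.85 years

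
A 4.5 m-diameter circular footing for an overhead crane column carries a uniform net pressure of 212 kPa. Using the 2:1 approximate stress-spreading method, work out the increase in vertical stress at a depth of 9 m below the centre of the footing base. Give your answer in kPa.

By the 2:1 method the load spreads at 1 horizontal : 2 vertical, so at depth z the loaded area has grown by z in each plan dimension:
Δσ ≈ qD²/(D+z)² = 212×4.5²/(4.5+9)² = 23.556 kPa

Δσ_z ≈ 23.6 kPa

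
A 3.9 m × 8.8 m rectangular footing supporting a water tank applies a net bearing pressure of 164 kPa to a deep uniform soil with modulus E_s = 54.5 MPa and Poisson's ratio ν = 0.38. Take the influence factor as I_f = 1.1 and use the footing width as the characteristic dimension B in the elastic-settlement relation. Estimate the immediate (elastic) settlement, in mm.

S_e ≈ 11 mm

Immediate (elastic) settlement: S_e = q·B·(1−ν²)/E_s · I_f.
E_s = 54.5 MPa = 54500 kPa.
S_e = 164 × 3.9 × (1 − 0.38²) / 54500 × 1.1
    = 164 × 3.9 × 0.8556 / 54500 × 1.1
    = 0.01105 m = 11.05 mm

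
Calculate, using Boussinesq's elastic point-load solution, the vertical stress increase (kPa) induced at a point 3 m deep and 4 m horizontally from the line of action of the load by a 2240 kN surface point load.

Δσ_z ≈ 9.24 kPa

Boussinesq vertical stress below a point load on an elastic half-space:
Δσ_z = 3P/(2πz²) · [1 + (r/z)²]^(−5/2)
r/z = 4/3 = 1.3333; [1+(r/z)²]^(−5/2) = 0.07776.
Δσ_z = 3×2240/(2π×3²) × 0.07776 = 118.84 × 0.07776 = 9.241 kPa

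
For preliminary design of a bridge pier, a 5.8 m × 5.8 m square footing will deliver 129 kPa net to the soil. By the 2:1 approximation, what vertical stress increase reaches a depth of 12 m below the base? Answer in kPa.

By the 2:1 method the load spreads at 1 horizontal : 2 vertical, so at depth z the loaded area has grown by z in each plan dimension:
Δσ = qBL/((B+z)(L+z)) = 129×5.8×5.8/((5.8+12)(5.8+12)) = 13.696 kPa

Δσ_z ≈ 13.7 kPa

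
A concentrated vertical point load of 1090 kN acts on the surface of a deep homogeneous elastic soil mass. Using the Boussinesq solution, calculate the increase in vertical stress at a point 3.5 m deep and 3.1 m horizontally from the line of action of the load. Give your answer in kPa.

Δσ_z ≈ 9.99 kPa

Boussinesq vertical stress below a point load on an elastic half-space:
Δσ_z = 3P/(2πz²) · [1 + (r/z)²]^(−5/2)
r/z = 3.1/3.5 = 0.88571; [1+(r/z)²]^(−5/2) = 0.23508.
Δσ_z = 3×1090/(2π×3.5²) × 0.23508 = 42.485 × 0.23508 = 9.987 kPa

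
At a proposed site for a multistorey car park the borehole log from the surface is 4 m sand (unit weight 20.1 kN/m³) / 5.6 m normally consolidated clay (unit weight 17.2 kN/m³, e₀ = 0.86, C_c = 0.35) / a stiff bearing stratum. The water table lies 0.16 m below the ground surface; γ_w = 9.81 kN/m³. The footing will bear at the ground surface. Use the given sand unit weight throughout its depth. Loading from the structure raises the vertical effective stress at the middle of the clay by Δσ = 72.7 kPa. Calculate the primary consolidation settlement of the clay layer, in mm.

S_c ≈ 350 mm

Mid-depth of clay below the ground surface: z = 4 + 5.6/2 = 6.8 m.
Total vertical stress at mid-clay: σ_v = 20.1×4 + 17.2×2.8 = 128.56 kPa.
Pore pressure: u = 9.81×(6.8 − 0.16) = 65.138 kPa.
Initial effective stress: σ'_0 = σ_v − u = 128.56 − 65.138 = 63.422 kPa.
Final effective stress: σ'_f = σ'_0 + Δσ = 63.422 + 72.7 = 136.12 kPa.
Normally consolidated clay, so the full stress increment lies on the virgin compression line:
S_c = C_c·H/(1+e₀)·log₁₀(σ'_f/σ'_0) = 0.35×5.6/(1+0.86)×log₁₀(136.12/63.422)
    = 1.0538 × 0.33168 = 0.3495 m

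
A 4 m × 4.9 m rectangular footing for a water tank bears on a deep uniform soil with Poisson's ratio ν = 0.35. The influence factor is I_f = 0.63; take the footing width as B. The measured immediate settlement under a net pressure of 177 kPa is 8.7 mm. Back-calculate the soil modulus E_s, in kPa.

S_e = q·B·(1−ν²)/E_s · I_f  ⇒  E_s = q·B·(1−ν²)·I_f / S_e.
E_s = 177 × 4 × 0.8775 × 0.63 / 0.0087 = 44990 kPa

E_s ≈ 45000 kPa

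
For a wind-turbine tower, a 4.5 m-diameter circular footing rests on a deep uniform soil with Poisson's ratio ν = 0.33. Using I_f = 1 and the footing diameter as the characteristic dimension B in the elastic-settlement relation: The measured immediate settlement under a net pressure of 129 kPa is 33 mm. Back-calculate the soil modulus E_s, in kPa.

S_e = q·B·(1−ν²)/E_s · I_f  ⇒  E_s = q·B·(1−ν²)·I_f / S_e.
E_s = 129 × 4.5 × 0.8911 × 1 / 0.033 = 15680 kPa

E_s ≈ 15700 kPa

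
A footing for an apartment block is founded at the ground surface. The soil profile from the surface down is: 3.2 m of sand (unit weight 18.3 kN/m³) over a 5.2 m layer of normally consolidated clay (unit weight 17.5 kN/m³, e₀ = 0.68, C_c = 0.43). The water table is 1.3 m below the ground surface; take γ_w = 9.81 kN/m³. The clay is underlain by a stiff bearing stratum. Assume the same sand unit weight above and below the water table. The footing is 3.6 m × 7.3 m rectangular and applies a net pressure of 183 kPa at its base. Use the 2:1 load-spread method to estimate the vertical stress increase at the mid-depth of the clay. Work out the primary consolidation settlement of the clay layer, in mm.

S_c ≈ 290 mm

Mid-depth of clay below the ground surface: z = 3.2 + 5.2/2 = 5.8 m.
Total vertical stress at mid-clay: σ_v = 18.3×3.2 + 17.5×2.6 = 104.06 kPa.
Pore pressure: u = 9.81×(5.8 − 1.3) = 44.145 kPa.
Initial effective stress: σ'_0 = σ_v − u = 104.06 − 44.145 = 59.915 kPa.
Stress increase at mid-clay by the 2:1 spreading method:
Δσ = qBL/((B+z)(L+z)) = 183×3.6×7.3/((3.6+5.8)(7.3+5.8)) = 39.055 kPa
Final effective stress: σ'_f = σ'_0 + Δσ = 59.915 + 39.055 = 98.97 kPa.
Normally consolidated clay, so the full stress increment lies on the virgin compression line:
S_c = C_c·H/(1+e₀)·log₁₀(σ'_f/σ'_0) = 0.43×5.2/(1+0.68)×log₁₀(98.97/59.915)
    = 1.331 × 0.21797 = 0.2901 m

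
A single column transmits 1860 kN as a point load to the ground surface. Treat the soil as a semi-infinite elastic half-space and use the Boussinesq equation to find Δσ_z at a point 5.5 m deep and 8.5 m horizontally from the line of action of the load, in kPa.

Δσ_z ≈ 1.39 kPa

Boussinesq vertical stress below a point load on an elastic half-space:
Δσ_z = 3P/(2πz²) · [1 + (r/z)²]^(−5/2)
r/z = 8.5/5.5 = 1.5455; [1+(r/z)²]^(−5/2) = 0.047316.
Δσ_z = 3×1860/(2π×5.5²) × 0.047316 = 29.358 × 0.047316 = 1.389 kPa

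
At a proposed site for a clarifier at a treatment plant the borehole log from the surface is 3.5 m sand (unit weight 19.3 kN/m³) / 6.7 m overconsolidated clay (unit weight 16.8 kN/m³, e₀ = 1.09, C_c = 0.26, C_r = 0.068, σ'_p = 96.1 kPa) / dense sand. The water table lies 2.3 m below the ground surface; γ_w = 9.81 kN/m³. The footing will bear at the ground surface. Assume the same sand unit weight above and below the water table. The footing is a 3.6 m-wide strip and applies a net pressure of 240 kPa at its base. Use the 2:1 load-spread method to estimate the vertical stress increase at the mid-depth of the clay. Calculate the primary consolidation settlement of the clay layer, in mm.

Mid-depth of clay below the ground surface: z = 3.5 + 6.7/2 = 6.85 m.
Total vertical stress at mid-clay: σ_v = 19.3×3.5 + 16.8×3.35 = 123.83 kPa.
Pore pressure: u = 9.81×(6.85 − 2.3) = 44.636 kPa.
Initial effective stress: σ'_0 = σ_v − u = 123.83 − 44.636 = 79.194 kPa.
Stress increase at mid-clay by the 2:1 spreading method:
Δσ = qB/(B+z) = 240×3.6/(3.6+6.85) = 82.679 kPa
Final effective stress: σ'_f = 79.194 + 82.679 = 161.87 kPa.
σ'_f = 161.87 > σ'_p = 96.1 kPa, so the stress path crosses the preconsolidation pressure — recompression up to σ'_p, then virgin compression beyond:
S_c = H/(1+e₀)·[C_r·log₁₀(σ'_p/σ'_0) + C_c·log₁₀(σ'_f/σ'_p)]
    = 6.7/2.09 × [0.068×log₁₀(96.1/79.194) + 0.26×log₁₀(161.87/96.1)]
    = 3.2057 × [0.0057141 + 0.058875] = 0.2071 m

S_c ≈ 207 mm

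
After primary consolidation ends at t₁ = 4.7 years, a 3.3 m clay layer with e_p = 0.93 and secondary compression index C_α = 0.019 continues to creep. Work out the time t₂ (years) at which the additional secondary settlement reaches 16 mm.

t₂ ≈ 14.6 years

S_s = C_α·H/(1+e_p)·log₁₀(t₂/t₁) ⇒ log₁₀(t₂/t₁) = S_s·(1+e_p)/(C_α·H).
log₁₀(t₂/t₁) = 0.016 × (1+0.93) / (0.019×3.3) = 0.4925
t₂ = t₁ × 10^0.4925 = 4.7 × 3.108 = 14.61 years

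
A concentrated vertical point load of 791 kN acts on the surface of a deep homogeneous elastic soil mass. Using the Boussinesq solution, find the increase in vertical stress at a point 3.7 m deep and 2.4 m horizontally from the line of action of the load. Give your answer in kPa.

Boussinesq vertical stress below a point load on an elastic half-space:
Δσ_z = 3P/(2πz²) · [1 + (r/z)²]^(−5/2)
r/z = 2.4/3.7 = 0.64865; [1+(r/z)²]^(−5/2) = 0.41563.
Δσ_z = 3×791/(2π×3.7²) × 0.41563 = 27.588 × 0.41563 = 11.47 kPa

Δσ_z ≈ 11.5 kPa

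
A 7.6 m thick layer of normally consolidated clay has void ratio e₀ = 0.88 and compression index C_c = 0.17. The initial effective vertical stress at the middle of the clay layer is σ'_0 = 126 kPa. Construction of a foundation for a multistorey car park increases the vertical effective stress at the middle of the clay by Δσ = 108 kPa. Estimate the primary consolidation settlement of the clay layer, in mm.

S_c ≈ 185 mm

Final effective stress: σ'_f = σ'_0 + Δσ = 126 + 108 = 234 kPa.
Normally consolidated clay, so the full stress increment lies on the virgin compression line:
S_c = C_c·H/(1+e₀)·log₁₀(σ'_f/σ'_0) = 0.17×7.6/(1+0.88)×log₁₀(234/126)
    = 0.68723 × 0.26885 = 0.1848 m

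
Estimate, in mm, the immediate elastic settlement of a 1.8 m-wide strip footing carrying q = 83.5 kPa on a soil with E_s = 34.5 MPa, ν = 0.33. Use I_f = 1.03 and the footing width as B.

Immediate (elastic) settlement: S_e = q·B·(1−ν²)/E_s · I_f.
E_s = 34.5 MPa = 34500 kPa.
S_e = 83.5 × 1.8 × (1 − 0.33²) / 34500 × 1.03
    = 83.5 × 1.8 × 0.8911 / 34500 × 1.03
    = 0.003999 m = 3.999 mm

S_e ≈ 4 mm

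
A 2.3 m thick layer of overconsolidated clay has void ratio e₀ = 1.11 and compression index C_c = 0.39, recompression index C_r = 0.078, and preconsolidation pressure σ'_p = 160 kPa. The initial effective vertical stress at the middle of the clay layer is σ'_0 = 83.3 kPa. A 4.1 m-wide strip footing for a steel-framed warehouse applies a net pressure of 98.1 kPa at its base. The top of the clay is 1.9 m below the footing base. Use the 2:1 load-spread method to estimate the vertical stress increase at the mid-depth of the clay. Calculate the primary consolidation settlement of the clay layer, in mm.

Mid-depth of clay below the footing base: z = 1.9 + 2.3/2 = 3.05 m.
Stress increase at mid-clay by the 2:1 spreading method:
Δσ = qB/(B+z) = 98.1×4.1/(4.1+3.05) = 56.253 kPa
Final effective stress: σ'_f = 83.3 + 56.253 = 139.55 kPa.
σ'_f = 139.55 ≤ σ'_p = 160 kPa, so the clay remains overconsolidated and only the recompression index applies:
S_c = C_r·H/(1+e₀)·log₁₀(σ'_f/σ'_0) = 0.078×2.3/2.11×log₁₀(139.55/83.3)
    = 0.08502 × 0.22408 = 0.01905 m

S_c ≈ 19.1 mm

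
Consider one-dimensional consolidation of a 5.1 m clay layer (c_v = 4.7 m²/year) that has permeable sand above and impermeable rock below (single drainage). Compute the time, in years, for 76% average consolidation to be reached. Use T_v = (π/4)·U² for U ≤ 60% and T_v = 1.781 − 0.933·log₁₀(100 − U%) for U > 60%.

t ≈ 2.73 years

Drainage path length: H_d = H = 5.1 m (single drainage).
U > 60%: T_v = 1.781 − 0.933·log₁₀(100 − 76) = 0.49326.
t = T_v·H_d²/c_v = 0.49326×5.1²/4.7 = 2.73 years.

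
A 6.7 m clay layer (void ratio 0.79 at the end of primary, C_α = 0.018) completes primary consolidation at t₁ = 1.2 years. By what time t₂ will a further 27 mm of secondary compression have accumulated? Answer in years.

S_s = C_α·H/(1+e_p)·log₁₀(t₂/t₁) ⇒ log₁₀(t₂/t₁) = S_s·(1+e_p)/(C_α·H).
log₁₀(t₂/t₁) = 0.027 × (1+0.79) / (0.018×6.7) = 0.4007
t₂ = t₁ × 10^0.4007 = 1.2 × 2.516 = 3.019 years

t₂ ≈ 3.02 years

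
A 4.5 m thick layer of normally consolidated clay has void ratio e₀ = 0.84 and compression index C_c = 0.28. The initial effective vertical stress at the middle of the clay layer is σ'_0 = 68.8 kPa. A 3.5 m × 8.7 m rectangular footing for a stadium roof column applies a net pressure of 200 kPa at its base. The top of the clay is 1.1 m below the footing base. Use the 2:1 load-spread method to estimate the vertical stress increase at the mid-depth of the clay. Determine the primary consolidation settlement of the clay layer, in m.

S_c ≈ 0.217 m

Mid-depth of clay below the footing base: z = 1.1 + 4.5/2 = 3.35 m.
Stress increase at mid-clay by the 2:1 spreading method:
Δσ = qBL/((B+z)(L+z)) = 200×3.5×8.7/((3.5+3.35)(8.7+3.35)) = 73.78 kPa
Final effective stress: σ'_f = σ'_0 + Δσ = 68.8 + 73.78 = 142.58 kPa.
Normally consolidated clay, so the full stress increment lies on the virgin compression line:
S_c = C_c·H/(1+e₀)·log₁₀(σ'_f/σ'_0) = 0.28×4.5/(1+0.84)×log₁₀(142.58/68.8)
    = 0.68478 × 0.31647 = 0.2167 m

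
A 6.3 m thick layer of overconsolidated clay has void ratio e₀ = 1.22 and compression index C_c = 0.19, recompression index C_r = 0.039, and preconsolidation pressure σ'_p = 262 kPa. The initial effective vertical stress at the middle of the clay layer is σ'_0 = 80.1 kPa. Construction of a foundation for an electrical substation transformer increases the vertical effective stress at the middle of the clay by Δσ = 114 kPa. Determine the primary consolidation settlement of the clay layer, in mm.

S_c ≈ 42.5 mm

Final effective stress: σ'_f = 80.1 + 114 = 194.1 kPa.
σ'_f = 194.1 ≤ σ'_p = 262 kPa, so the clay remains overconsolidated and only the recompression index applies:
S_c = C_r·H/(1+e₀)·log₁₀(σ'_f/σ'_0) = 0.039×6.3/2.22×log₁₀(194.1/80.1)
    = 0.11067 × 0.38439 = 0.04254 m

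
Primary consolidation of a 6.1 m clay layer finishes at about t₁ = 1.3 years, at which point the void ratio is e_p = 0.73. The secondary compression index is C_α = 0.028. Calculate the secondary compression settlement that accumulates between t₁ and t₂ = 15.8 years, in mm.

S_s ≈ 107 mm

Secondary compression: S_s = C_α·H/(1+e_p)·log₁₀(t₂/t₁)
S_s = 0.028×6.1/(1+0.73)×log₁₀(15.8/1.3)
    = 0.09873 × 1.085 = 0.1071 m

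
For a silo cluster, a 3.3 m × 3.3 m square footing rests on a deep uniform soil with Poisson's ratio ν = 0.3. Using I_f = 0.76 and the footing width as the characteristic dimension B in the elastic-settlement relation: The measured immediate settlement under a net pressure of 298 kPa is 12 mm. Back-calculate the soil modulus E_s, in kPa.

S_e = q·B·(1−ν²)/E_s · I_f  ⇒  E_s = q·B·(1−ν²)·I_f / S_e.
E_s = 298 × 3.3 × 0.91 × 0.76 / 0.012 = 56680 kPa

E_s ≈ 56700 kPa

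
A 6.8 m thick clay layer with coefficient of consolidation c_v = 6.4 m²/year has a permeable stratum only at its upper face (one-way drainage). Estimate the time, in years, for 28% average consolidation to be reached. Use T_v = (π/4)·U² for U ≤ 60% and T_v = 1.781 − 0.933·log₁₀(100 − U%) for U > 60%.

t ≈ 0.445 years

Drainage path length: H_d = H = 6.8 m (single drainage).
U ≤ 60%: T_v = (π/4)·U² = (π/4)×0.28² = 0.061575.
t = T_v·H_d²/c_v = 0.061575×6.8²/6.4 = 0.4449 years.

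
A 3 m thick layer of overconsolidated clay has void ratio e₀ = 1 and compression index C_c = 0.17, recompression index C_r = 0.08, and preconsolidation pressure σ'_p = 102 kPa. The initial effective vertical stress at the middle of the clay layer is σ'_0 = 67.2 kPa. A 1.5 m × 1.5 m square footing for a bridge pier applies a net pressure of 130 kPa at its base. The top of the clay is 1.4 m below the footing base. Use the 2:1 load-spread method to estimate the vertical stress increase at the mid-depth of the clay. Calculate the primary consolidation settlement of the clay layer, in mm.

S_c ≈ 10.6 mm

Mid-depth of clay below the footing base: z = 1.4 + 3/2 = 2.9 m.
Stress increase at mid-clay by the 2:1 spreading method:
Δσ = qBL/((B+z)(L+z)) = 130×1.5×1.5/((1.5+2.9)(1.5+2.9)) = 15.108 kPa
Final effective stress: σ'_f = 67.2 + 15.108 = 82.308 kPa.
σ'_f = 82.308 ≤ σ'_p = 102 kPa, so the clay remains overconsolidated and only the recompression index applies:
S_c = C_r·H/(1+e₀)·log₁₀(σ'_f/σ'_0) = 0.08×3/2×log₁₀(82.308/67.2)
    = 0.12 × 0.088073 = 0.01057 m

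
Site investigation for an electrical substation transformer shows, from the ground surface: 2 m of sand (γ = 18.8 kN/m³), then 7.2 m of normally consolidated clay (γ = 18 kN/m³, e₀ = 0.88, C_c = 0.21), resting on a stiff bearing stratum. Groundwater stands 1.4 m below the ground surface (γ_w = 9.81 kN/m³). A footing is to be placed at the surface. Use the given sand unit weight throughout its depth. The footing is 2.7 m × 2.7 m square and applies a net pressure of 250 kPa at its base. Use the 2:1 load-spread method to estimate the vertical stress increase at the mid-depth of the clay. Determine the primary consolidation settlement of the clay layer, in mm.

Mid-depth of clay below the ground surface: z = 2 + 7.2/2 = 5.6 m.
Total vertical stress at mid-clay: σ_v = 18.8×2 + 18×3.6 = 102.4 kPa.
Pore pressure: u = 9.81×(5.6 − 1.4) = 41.202 kPa.
Initial effective stress: σ'_0 = σ_v − u = 102.4 − 41.202 = 61.198 kPa.
Stress increase at mid-clay by the 2:1 spreading method:
Δσ = qBL/((B+z)(L+z)) = 250×2.7×2.7/((2.7+5.6)(2.7+5.6)) = 26.455 kPa
Final effective stress: σ'_f = σ'_0 + Δσ = 61.198 + 26.455 = 87.653 kPa.
Normally consolidated clay, so the full stress increment lies on the virgin compression line:
S_c = C_c·H/(1+e₀)·log₁₀(σ'_f/σ'_0) = 0.21×7.2/(1+0.88)×log₁₀(87.653/61.198)
    = 0.80426 × 0.15603 = 0.1255 m

S_c ≈ 125 mm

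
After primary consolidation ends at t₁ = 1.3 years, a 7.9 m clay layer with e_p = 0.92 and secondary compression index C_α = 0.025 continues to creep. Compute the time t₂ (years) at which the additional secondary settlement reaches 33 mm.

t₂ ≈ 2.72 years

S_s = C_α·H/(1+e_p)·log₁₀(t₂/t₁) ⇒ log₁₀(t₂/t₁) = S_s·(1+e_p)/(C_α·H).
log₁₀(t₂/t₁) = 0.033 × (1+0.92) / (0.025×7.9) = 0.3208
t₂ = t₁ × 10^0.3208 = 1.3 × 2.093 = 2.721 years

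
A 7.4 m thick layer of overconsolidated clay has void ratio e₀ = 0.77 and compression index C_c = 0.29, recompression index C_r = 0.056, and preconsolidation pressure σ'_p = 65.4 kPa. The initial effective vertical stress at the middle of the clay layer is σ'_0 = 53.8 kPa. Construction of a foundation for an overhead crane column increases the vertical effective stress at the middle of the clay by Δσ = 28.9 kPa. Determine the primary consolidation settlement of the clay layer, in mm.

S_c ≈ 143 mm

Final effective stress: σ'_f = 53.8 + 28.9 = 82.7 kPa.
σ'_f = 82.7 > σ'_p = 65.4 kPa, so the stress path crosses the preconsolidation pressure — recompression up to σ'_p, then virgin compression beyond:
S_c = H/(1+e₀)·[C_r·log₁₀(σ'_p/σ'_0) + C_c·log₁₀(σ'_f/σ'_p)]
    = 7.4/1.77 × [0.056×log₁₀(65.4/53.8) + 0.29×log₁₀(82.7/65.4)]
    = 4.1808 × [0.0047485 + 0.029559] = 0.1434 m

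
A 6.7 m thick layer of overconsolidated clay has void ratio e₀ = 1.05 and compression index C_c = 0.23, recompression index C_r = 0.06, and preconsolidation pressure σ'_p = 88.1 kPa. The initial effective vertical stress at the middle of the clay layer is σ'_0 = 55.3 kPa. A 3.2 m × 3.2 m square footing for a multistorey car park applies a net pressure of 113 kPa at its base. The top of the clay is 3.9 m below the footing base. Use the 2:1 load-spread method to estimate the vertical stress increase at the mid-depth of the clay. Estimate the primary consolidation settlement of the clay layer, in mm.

S_c ≈ 14.9 mm

Mid-depth of clay below the footing base: z = 3.9 + 6.7/2 = 7.25 m.
Stress increase at mid-clay by the 2:1 spreading method:
Δσ = qBL/((B+z)(L+z)) = 113×3.2×3.2/((3.2+7.25)(3.2+7.25)) = 10.596 kPa
Final effective stress: σ'_f = 55.3 + 10.596 = 65.896 kPa.
σ'_f = 65.896 ≤ σ'_p = 88.1 kPa, so the clay remains overconsolidated and only the recompression index applies:
S_c = C_r·H/(1+e₀)·log₁₀(σ'_f/σ'_0) = 0.06×6.7/2.05×log₁₀(65.896/55.3)
    = 0.1961 × 0.076134 = 0.01493 m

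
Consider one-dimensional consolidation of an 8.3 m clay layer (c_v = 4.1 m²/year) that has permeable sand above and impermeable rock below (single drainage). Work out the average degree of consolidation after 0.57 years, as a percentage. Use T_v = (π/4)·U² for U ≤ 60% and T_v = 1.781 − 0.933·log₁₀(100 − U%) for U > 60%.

U ≈ 20.8 %

Drainage path length: H_d = H = 8.3 m (single drainage).
T_v = c_v·t/H_d² = 4.1×0.57/8.3² = 0.033924.
T_v = 0.033924 corresponds to the U ≤ 60% branch:
U = √(4T_v/π) = 0.2078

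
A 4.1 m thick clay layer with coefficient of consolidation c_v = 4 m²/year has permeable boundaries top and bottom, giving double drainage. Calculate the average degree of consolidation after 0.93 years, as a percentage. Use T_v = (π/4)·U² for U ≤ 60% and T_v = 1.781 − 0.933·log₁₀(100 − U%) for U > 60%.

Drainage path length: H_d = H/2 = 2.05 m (double drainage).
T_v = c_v·t/H_d² = 4×0.93/2.05² = 0.88519.
T_v = 0.88519 corresponds to the U > 60% branch:
U = 1 − 10^((1.781 − T_v)/0.933)/100 = 0.9088

U ≈ 90.9 %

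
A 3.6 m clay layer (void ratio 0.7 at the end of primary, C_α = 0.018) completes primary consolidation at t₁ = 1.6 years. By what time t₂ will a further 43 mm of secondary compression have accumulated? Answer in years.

S_s = C_α·H/(1+e_p)·log₁₀(t₂/t₁) ⇒ log₁₀(t₂/t₁) = S_s·(1+e_p)/(C_α·H).
log₁₀(t₂/t₁) = 0.043 × (1+0.7) / (0.018×3.6) = 1.128
t₂ = t₁ × 10^1.128 = 1.6 × 13.43 = 21.49 years

t₂ ≈ 21.5 years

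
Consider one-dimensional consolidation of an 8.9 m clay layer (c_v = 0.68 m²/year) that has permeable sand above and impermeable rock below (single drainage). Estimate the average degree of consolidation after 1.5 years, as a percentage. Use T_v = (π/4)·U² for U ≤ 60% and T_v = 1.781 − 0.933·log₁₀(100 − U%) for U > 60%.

Drainage path length: H_d = H = 8.9 m (single drainage).
T_v = c_v·t/H_d² = 0.68×1.5/8.9² = 0.012877.
T_v = 0.012877 corresponds to the U ≤ 60% branch:
U = √(4T_v/π) = 0.128

U ≈ 12.8 %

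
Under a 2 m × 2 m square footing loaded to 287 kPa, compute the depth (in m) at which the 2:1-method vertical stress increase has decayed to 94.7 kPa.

2:1 spreading — at depth z the loaded area has grown by z in each plan dimension:
qB²/(B+z)² = Δσ_z ⇒ z = B(√(q/Δσ_z) − 1) = 2×(√(287/94.7) − 1) = 1.482 m

z ≈ 1.48 m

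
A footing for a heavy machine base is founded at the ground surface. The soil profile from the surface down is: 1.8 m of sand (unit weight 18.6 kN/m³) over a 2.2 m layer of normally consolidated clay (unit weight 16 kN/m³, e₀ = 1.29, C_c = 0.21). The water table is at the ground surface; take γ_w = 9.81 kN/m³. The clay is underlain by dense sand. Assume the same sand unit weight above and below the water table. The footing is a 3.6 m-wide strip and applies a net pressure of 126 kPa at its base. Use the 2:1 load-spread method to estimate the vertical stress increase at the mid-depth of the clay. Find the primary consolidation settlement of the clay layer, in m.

Mid-depth of clay below the ground surface: z = 1.8 + 2.2/2 = 2.9 m.
Total vertical stress at mid-clay: σ_v = 18.6×1.8 + 16×1.1 = 51.08 kPa.
Pore pressure: u = 9.81×(2.9 − 0) = 28.449 kPa.
Initial effective stress: σ'_0 = σ_v − u = 51.08 − 28.449 = 22.631 kPa.
Stress increase at mid-clay by the 2:1 spreading method:
Δσ = qB/(B+z) = 126×3.6/(3.6+2.9) = 69.785 kPa
Final effective stress: σ'_f = σ'_0 + Δσ = 22.631 + 69.785 = 92.416 kPa.
Normally consolidated clay, so the full stress increment lies on the virgin compression line:
S_c = C_c·H/(1+e₀)·log₁₀(σ'_f/σ'_0) = 0.21×2.2/(1+1.29)×log₁₀(92.416/22.631)
    = 0.20175 × 0.61104 = 0.1233 m

S_c ≈ 0.123 m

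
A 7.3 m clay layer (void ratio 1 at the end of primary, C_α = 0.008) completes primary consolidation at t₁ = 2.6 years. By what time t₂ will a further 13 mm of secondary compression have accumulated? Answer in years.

t₂ ≈ 7.25 years

S_s = C_α·H/(1+e_p)·log₁₀(t₂/t₁) ⇒ log₁₀(t₂/t₁) = S_s·(1+e_p)/(C_α·H).
log₁₀(t₂/t₁) = 0.013 × (1+1) / (0.008×7.3) = 0.4452
t₂ = t₁ × 10^0.4452 = 2.6 × 2.787 = 7.247 years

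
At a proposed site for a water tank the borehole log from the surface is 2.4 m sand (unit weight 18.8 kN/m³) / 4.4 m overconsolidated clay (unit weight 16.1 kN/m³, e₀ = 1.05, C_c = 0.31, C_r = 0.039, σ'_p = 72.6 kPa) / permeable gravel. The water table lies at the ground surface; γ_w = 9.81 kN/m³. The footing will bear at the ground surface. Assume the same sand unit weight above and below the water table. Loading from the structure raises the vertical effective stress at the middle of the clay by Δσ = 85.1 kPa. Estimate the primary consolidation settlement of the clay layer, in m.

Mid-depth of clay below the ground surface: z = 2.4 + 4.4/2 = 4.6 m.
Total vertical stress at mid-clay: σ_v = 18.8×2.4 + 16.1×2.2 = 80.54 kPa.
Pore pressure: u = 9.81×(4.6 − 0) = 45.126 kPa.
Initial effective stress: σ'_0 = σ_v − u = 80.54 − 45.126 = 35.414 kPa.
Final effective stress: σ'_f = 35.414 + 85.1 = 120.51 kPa.
σ'_f = 120.51 > σ'_p = 72.6 kPa, so the stress path crosses the preconsolidation pressure — recompression up to σ'_p, then virgin compression beyond:
S_c = H/(1+e₀)·[C_r·log₁₀(σ'_p/σ'_0) + C_c·log₁₀(σ'_f/σ'_p)]
    = 4.4/2.05 × [0.039×log₁₀(72.6/35.414) + 0.31×log₁₀(120.51/72.6)]
    = 2.1463 × [0.012159 + 0.068227] = 0.1725 m

S_c ≈ 0.173 m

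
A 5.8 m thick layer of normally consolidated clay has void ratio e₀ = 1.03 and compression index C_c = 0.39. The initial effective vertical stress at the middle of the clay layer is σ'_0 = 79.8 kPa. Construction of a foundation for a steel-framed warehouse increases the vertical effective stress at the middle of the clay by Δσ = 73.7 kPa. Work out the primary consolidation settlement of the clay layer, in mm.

Final effective stress: σ'_f = σ'_0 + Δσ = 79.8 + 73.7 = 153.5 kPa.
Normally consolidated clay, so the full stress increment lies on the virgin compression line:
S_c = C_c·H/(1+e₀)·log₁₀(σ'_f/σ'_0) = 0.39×5.8/(1+1.03)×log₁₀(153.5/79.8)
    = 1.1143 × 0.28411 = 0.3166 m

S_c ≈ 317 mm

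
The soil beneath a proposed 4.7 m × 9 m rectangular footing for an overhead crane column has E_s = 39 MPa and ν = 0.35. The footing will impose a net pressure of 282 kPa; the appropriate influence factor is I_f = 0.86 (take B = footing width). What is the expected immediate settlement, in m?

Immediate (elastic) settlement: S_e = q·B·(1−ν²)/E_s · I_f.
E_s = 39 MPa = 39000 kPa.
S_e = 282 × 4.7 × (1 − 0.35²) / 39000 × 0.86
    = 282 × 4.7 × 0.8775 / 39000 × 0.86
    = 0.02565 m

S_e ≈ 0.0256 m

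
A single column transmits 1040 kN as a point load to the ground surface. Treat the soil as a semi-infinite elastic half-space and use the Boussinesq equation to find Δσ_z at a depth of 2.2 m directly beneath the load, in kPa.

Boussinesq vertical stress below a point load on an elastic half-space:
Δσ_z = 3P/(2πz²) · [1 + (r/z)²]^(−5/2)
r/z = 0/2.2 = 0; [1+(r/z)²]^(−5/2) = 1.
Δσ_z = 3×1040/(2π×2.2²) × 1 = 102.6 × 1 = 102.6 kPa

Δσ_z ≈ 103 kPa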